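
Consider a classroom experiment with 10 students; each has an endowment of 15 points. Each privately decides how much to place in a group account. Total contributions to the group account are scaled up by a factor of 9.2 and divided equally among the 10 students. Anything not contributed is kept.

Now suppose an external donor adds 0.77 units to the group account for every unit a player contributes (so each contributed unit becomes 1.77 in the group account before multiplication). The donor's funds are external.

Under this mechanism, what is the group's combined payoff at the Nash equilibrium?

2442.60 points

With the mechanism, a contributed unit returns 9.2 × 1.77 / 10 = 1.6284 per unit of net cost to the contributor — now above 1 — so contributing fully is weakly dominant for every player.
At the Nash equilibrium everyone contributes 15. Group total payoff = 9.2 × 1.77 × 150 = 2442.60.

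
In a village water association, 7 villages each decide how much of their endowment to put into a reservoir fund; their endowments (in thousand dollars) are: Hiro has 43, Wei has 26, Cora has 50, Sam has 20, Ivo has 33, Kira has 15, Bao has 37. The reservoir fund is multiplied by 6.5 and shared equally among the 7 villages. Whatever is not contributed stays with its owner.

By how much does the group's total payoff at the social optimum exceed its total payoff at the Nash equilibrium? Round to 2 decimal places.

1232.00 thousand dollars

The private return per contributed unit is 6.5/7 = 0.9286 < 1 for every player regardless of endowment, so the Nash equilibrium is zero contribution and the group total is Σ E_j = 43 + 26 + 50 + 20 + 33 + 15 + 37 = 224.
Each contributed unit returns 6.500 to the group, so the social optimum is full contribution by everyone: group total = 6.500 × 224 = 1456.00.
Efficiency loss = (6.500 − 1) × 224 = 1232.00.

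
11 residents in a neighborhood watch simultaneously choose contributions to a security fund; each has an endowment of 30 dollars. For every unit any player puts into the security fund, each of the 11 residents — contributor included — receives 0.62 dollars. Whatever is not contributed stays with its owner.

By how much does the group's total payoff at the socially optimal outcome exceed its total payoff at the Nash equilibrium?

1920.60 dollars

The private return per contributed unit is 0.62 < 1, so contributing 0 is dominant for every player. At the Nash equilibrium everyone keeps their 30, and the group total is 11 × 30 = 330.
Each contributed unit returns 6.820 to the group as a whole (0.62 to each of 11 players), which exceeds 1, so the social optimum is full contribution: group total = 6.820 × 330 = 2250.60.
Efficiency loss = 2250.60 − 330 = 1920.60.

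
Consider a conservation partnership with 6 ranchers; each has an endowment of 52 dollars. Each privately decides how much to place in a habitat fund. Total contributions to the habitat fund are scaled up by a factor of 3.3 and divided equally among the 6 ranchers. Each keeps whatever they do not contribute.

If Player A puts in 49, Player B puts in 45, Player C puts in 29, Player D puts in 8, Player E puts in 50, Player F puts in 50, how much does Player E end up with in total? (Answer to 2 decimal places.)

Total contributed: 49 + 45 + 29 + 8 + 50 + 50 = 231.
Each receives 3.3 × 231 / 6 = 127.05 from the habitat fund.
Player E keeps 52 − 50 = 2, so Player E's payoff is 2 + 127.05 = 129.05.

129.05 dollars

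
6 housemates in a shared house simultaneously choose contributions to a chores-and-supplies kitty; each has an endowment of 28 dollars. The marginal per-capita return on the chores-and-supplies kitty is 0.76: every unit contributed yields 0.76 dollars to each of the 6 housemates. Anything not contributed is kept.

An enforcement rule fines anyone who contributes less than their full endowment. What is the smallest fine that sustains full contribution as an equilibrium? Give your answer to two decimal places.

Given the others contribute fully, the best deviation is to contribute 0 (any partial contribution still incurs the fine and gives up units whose private return 0.76 is below 1).
Deviating from 28 to 0 saves 28 dollars but forfeits the deviator's share of the drop in the chores-and-supplies kitty: 0.76 × 28 = 21.28.
So the deviation gain is 28 − 21.28 = 6.72, and the fine must be at least 6.72 dollars to wipe it out.

6.72 dollars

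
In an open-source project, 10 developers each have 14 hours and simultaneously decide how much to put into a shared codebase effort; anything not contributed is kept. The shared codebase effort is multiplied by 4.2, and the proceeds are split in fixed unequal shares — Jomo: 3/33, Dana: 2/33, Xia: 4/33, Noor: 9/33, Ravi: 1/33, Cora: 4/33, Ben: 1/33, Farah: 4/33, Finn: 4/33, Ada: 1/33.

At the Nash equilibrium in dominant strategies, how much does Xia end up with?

For player j, contributing a unit is worthwhile iff 4.2 × (j's share) ≥ 1, i.e. iff j's share is at least 0.2381.
Noor alone (share 9/33) is above the threshold, contributing 14; the remaining 9 contribute 0. Total contributed: 14.
Xia keeps 14 and receives 4.2 × 14 × 4/33 = 7.13 from the shared codebase effort, for a payoff of 21.13.

21.13 hours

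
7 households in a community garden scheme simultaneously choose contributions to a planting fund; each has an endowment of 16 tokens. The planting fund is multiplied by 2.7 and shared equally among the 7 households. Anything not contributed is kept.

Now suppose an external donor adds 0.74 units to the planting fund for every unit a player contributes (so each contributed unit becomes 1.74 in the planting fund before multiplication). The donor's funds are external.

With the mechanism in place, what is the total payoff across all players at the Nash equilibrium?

112.00 tokens

The effective private return is 2.7 × 1.74 / 7 = 0.6711, which is still under 1, so the mechanism doesn't change anyone's dominant strategy: zero contribution.
At the Nash equilibrium no one contributes; group total payoff = 7 × 16 = 112.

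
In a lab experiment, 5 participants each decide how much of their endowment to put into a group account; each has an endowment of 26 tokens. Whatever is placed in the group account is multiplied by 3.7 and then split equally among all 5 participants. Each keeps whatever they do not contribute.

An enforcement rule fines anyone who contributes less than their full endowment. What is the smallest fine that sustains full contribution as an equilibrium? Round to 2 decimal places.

6.76 tokens

Given the others contribute fully, the best deviation is to contribute 0 (any partial contribution still incurs the fine and gives up units whose private return 0.7400 is below 1).
Deviating from 26 to 0 saves 26 tokens but forfeits the deviator's share of the drop in the group account: 3.7/5 × 26 = 19.24.
So the deviation gain is 26 − 19.24 = 6.76, and the fine must be at least 6.76 tokens to wipe it out.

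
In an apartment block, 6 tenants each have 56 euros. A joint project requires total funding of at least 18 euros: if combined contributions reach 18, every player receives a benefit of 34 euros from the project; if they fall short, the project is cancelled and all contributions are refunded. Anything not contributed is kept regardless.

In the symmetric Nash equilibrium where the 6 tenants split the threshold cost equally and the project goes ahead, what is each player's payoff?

87 euros

Equal share of the threshold: 18/6 = 3.
At this profile no one gains by cutting their contribution: any cut drops the total below 18, the project is cancelled, contributions are refunded, and the deviator ends with 56, which is less than 56 − 3 + 34 = 87. Contributing more than 3 just wastes the excess. So contributing exactly 3 is a best response.
Each player's payoff: 56 − 3 + 34 = 87.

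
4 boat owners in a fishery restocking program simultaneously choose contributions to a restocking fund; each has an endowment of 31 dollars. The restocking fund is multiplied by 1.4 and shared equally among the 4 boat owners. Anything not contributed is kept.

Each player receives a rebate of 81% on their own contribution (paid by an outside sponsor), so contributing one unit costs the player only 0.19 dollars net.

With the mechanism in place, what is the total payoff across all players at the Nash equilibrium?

274.04 dollars

Under the mechanism each unit contributed yields (1.4/4) / 0.19 = 1.8421 back to its contributor per unit of net cost, which exceeds 1, making full contribution the dominant choice for everyone.
So the Nash equilibrium is full contribution by all 4; the group earns 4 × (31 × 0.81 + 1.4 × 31) = 274.04.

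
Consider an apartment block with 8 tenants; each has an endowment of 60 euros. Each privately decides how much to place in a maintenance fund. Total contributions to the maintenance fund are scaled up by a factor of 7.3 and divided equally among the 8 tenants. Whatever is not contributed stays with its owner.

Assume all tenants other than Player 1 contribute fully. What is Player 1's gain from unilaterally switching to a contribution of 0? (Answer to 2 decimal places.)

5.25 euros

Switching from a contribution of 60 to 0 lets Player 1 keep an extra 60 euros, but lowers the maintenance fund by 60, which costs Player 1 their own share of that drop: 7.3/8 × 60 = 54.75.
Net gain = 60 − 54.75 = 5.25. The private return per contributed unit (0.9125) is below 1, so free-riding is indeed the best response regardless of what the others do.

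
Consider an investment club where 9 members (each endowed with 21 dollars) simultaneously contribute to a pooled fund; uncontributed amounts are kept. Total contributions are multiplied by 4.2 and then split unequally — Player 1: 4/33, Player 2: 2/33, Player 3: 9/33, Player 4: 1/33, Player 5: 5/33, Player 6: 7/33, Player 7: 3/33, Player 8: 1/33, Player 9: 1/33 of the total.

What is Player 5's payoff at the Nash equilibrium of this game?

For player j, contributing a unit is worthwhile iff 4.2 × (j's share) ≥ 1, i.e. iff j's share is at least 0.2381.
Only Player 3 (9/33) clears that bar, contributing 21; the remaining 8 contribute 0. Total contributed: 21.
Player 5 keeps 21 and receives 4.2 × 21 × 5/33 = 13.36 from the pooled fund, for a payoff of 34.36.

34.36 dollars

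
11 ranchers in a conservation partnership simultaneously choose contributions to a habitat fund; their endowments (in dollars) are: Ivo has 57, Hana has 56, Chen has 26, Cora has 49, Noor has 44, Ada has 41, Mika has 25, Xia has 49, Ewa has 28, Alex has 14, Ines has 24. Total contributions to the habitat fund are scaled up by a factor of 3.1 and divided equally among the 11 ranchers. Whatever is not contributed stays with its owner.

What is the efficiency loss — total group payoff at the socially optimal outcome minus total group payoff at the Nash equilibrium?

867.30 dollars

The private return per contributed unit is 3.1/11 = 0.2818 < 1 for every player regardless of endowment, so the Nash equilibrium is zero contribution and the group total is Σ E_j = 57 + 56 + 26 + 49 + 44 + 41 + 25 + 49 + 28 + 14 + 24 = 413.
Each contributed unit returns 3.100 to the group, so the social optimum is full contribution by everyone: group total = 3.100 × 413 = 1280.30.
Efficiency loss = (3.100 − 1) × 413 = 867.30.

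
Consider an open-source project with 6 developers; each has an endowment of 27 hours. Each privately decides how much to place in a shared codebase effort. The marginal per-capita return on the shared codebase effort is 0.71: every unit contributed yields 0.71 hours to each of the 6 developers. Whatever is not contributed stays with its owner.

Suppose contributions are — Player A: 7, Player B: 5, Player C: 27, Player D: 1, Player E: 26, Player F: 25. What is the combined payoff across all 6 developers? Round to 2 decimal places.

458.66 hours

Total contributed: 7 + 5 + 27 + 1 + 26 + 25 = 91; total kept: 6 × 27 − 91 = 71.
The shared codebase effort pays out 0.71 × 6 × 91 = 387.66 in aggregate.
Group total = 71 + 387.66 = 458.66.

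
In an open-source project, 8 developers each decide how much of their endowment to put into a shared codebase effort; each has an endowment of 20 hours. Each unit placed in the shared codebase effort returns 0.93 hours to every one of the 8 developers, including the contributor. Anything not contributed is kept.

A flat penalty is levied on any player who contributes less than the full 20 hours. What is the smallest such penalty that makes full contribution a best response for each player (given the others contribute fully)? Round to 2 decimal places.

1.40 hours

Given the others contribute fully, the best deviation is to contribute 0 (any partial contribution still incurs the fine and gives up units whose private return 0.93 is below 1).
Deviating from 20 to 0 saves 20 hours but forfeits the deviator's share of the drop in the shared codebase effort: 0.93 × 20 = 18.60.
So the deviation gain is 20 − 18.60 = 1.40, and the fine must be at least 1.40 hours to wipe it out.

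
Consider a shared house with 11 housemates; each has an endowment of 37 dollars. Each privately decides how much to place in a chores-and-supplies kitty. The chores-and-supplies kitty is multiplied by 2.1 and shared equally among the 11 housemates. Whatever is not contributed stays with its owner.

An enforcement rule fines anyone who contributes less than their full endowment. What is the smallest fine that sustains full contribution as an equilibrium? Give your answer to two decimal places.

29.94 dollars

Given the others contribute fully, the best deviation is to contribute 0 (any partial contribution still incurs the fine and gives up units whose private return 0.1909 is below 1).
Deviating from 37 to 0 saves 37 dollars but forfeits the deviator's share of the drop in the chores-and-supplies kitty: 2.1/11 × 37 = 7.06.
So the deviation gain is 37 − 7.06 = 29.94, and the fine must be at least 29.94 dollars to wipe it out.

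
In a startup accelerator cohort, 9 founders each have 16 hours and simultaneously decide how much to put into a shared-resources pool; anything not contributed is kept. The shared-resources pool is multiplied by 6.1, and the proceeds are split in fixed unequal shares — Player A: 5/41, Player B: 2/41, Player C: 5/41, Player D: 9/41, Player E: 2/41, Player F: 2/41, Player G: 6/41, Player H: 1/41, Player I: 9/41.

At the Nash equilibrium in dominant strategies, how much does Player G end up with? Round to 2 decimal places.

44.57 hours

A player with share s gets back 6.1·s per unit contributed, so full contribution is dominant for anyone with s > 1/6.1 = 0.1639 and zero contribution is dominant for anyone below.
Player D and Player I clear that bar, contributing 16 each; the remaining 7 contribute 0. Total contributed: 32.
Player G keeps 16 and receives 6.1 × 32 × 6/41 = 28.57 from the shared-resources pool, for a payoff of 44.57.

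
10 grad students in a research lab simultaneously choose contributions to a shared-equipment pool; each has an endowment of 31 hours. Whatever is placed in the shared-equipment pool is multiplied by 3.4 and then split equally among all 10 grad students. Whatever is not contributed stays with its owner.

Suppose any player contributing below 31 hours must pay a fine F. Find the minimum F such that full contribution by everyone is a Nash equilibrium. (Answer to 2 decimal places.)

Given the others contribute fully, the best deviation is to contribute 0 (any partial contribution still incurs the fine and gives up units whose private return 0.3400 is below 1).
Deviating from 31 to 0 saves 31 hours but forfeits the deviator's share of the drop in the shared-equipment pool: 3.4/10 × 31 = 10.54.
So the deviation gain is 31 − 10.54 = 20.46, and the fine must be at least 20.46 hours to wipe it out.

20.46 hours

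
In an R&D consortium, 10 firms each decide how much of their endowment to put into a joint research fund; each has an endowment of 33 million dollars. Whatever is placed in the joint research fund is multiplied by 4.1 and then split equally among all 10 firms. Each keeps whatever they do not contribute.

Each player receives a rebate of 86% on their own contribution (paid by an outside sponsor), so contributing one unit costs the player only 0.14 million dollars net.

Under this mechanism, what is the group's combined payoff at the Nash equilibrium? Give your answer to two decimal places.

1636.80 million dollars

Under the mechanism each unit contributed yields (4.1/10) / 0.14 = 2.9286 back to its contributor per unit of net cost, which exceeds 1, making full contribution the dominant choice for everyone.
At the Nash equilibrium everyone contributes 33. Group total payoff = 10 × (33 × 0.86 + 4.1 × 33) = 1636.80.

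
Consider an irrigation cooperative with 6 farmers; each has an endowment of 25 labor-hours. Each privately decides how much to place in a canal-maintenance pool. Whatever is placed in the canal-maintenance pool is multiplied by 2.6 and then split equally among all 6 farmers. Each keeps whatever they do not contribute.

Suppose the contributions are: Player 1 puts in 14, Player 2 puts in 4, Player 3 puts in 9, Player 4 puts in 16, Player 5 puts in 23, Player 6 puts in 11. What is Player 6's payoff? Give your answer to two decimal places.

47.37 labor-hours

Total contributed: 14 + 4 + 9 + 16 + 23 + 11 = 77.
Each receives 2.6 × 77 / 6 = 33.37 from the canal-maintenance pool.
Player 6 keeps 25 − 11 = 14, so Player 6's payoff is 14 + 33.37 = 47.37.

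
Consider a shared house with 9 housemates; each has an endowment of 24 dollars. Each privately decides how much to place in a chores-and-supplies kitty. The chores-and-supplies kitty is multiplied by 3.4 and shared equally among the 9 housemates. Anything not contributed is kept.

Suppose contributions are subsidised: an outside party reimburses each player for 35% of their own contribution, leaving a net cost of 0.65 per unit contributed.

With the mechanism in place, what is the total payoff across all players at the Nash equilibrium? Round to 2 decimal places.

216.00 dollars

The effective private return is (3.4/9) / 0.65 = 0.5812, which is still under 1, so the mechanism doesn't change anyone's dominant strategy: zero contribution.
Everyone keeps their endowment and the group total is 9 × 24 = 216.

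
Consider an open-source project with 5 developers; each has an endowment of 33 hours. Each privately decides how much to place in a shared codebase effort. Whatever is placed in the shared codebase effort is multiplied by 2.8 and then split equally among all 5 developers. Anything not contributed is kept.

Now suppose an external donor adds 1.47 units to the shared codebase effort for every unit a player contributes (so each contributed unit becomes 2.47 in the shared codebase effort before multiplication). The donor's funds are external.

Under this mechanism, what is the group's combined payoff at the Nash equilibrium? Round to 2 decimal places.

With the mechanism, a contributed unit returns 2.8 × 2.47 / 5 = 1.3832 per unit of net cost to the contributor — now above 1 — so contributing fully is weakly dominant for every player.
So the Nash equilibrium is full contribution by all 5; the group earns 2.8 × 2.47 × 165 = 1141.14.

1141.14 hours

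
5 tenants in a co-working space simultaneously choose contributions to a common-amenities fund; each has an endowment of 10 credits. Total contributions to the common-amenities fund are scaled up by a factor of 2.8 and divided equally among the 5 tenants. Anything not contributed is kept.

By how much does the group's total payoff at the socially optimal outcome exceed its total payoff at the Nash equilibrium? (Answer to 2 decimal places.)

90.00 credits

Each contributed unit returns 2.8/5 = 0.5600 to its contributor — below 1 — so contributing 0 is dominant for every player. At the Nash equilibrium everyone keeps their 10, and the group total is 5 × 10 = 50.
Each contributed unit returns 2.800 to the group as a whole (0.5600 to each of 5 players), which exceeds 1, so the social optimum is full contribution: group total = 2.800 × 50 = 140.00.
Efficiency loss = 140.00 − 50 = 90.00.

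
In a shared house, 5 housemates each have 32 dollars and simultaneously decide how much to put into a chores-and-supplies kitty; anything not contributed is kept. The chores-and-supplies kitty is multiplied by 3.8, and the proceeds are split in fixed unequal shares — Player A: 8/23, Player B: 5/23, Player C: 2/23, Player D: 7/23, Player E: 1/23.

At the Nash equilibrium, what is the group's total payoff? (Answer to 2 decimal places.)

Player j's private return per contributed unit is 3.8 × (j's share). Contributing is weakly dominant for j when that share is at least 1/3.8 = 0.2632, and contributing 0 is dominant otherwise.
Player A and Player D clear that bar, contributing 32 each; the remaining 3 contribute 0. Total contributed: 64.
The chores-and-supplies kitty pays out 3.8 × 64 = 243.20 in total (split across the unequal shares, but the aggregate is all that matters for the group sum).
The 3 free-riders keep 32 each, adding 96. Group total = 96 + 243.20 = 339.20.

339.20 dollars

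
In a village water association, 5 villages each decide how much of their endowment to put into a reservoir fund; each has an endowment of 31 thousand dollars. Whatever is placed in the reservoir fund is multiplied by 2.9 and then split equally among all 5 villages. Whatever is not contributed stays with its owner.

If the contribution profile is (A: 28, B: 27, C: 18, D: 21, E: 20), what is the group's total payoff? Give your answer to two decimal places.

371.60 thousand dollars

Total contributed: 28 + 27 + 18 + 21 + 20 = 114; total kept: 5 × 31 − 114 = 41.
The reservoir fund pays out 2.9 × 114 = 330.60 in aggregate.
Group total = 41 + 330.60 = 371.60.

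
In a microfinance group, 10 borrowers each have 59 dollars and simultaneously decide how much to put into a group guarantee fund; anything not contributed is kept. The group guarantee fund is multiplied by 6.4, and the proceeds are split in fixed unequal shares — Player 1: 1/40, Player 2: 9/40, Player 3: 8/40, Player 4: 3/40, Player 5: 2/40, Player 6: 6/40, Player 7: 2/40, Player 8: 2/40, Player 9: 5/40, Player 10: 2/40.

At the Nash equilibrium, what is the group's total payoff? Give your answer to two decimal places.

Each unit j contributes comes back to j as 6.4 × (j's share), so j prefers to contribute only if that share exceeds 1/6.4 = 0.1563; otherwise keeping the unit dominates.
The shares above 0.1563 belong to Player 2 and Player 3, contributing 59 each; the remaining 8 contribute 0. Total contributed: 118.
The group guarantee fund pays out 6.4 × 118 = 755.20 in total (split across the unequal shares, but the aggregate is all that matters for the group sum).
The 8 free-riders keep 59 each, adding 472. Group total = 472 + 755.20 = 1227.20.

1227.20 dollars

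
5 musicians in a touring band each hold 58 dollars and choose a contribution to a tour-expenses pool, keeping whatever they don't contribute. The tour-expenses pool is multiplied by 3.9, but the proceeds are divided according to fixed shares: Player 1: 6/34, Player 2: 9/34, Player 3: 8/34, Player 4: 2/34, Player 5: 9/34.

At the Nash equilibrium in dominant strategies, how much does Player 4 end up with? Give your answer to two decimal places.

A player with share s gets back 3.9·s per unit contributed, so full contribution is dominant for anyone with s > 1/3.9 = 0.2564 and zero contribution is dominant for anyone below.
Player 2 and Player 5 are above the threshold, contributing 58 each; the remaining 3 contribute 0. Total contributed: 116.
Player 4 keeps 58 and receives 3.9 × 116 × 2/34 = 26.61 from the tour-expenses pool, for a payoff of 84.61.

84.61 dollars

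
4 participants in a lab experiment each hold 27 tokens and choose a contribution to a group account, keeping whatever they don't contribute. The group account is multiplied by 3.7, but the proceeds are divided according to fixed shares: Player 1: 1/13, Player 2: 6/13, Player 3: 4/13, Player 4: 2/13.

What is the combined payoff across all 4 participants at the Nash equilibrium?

Each unit j contributes comes back to j as 3.7 × (j's share), so j prefers to contribute only if that share exceeds 1/3.7 = 0.2703; otherwise keeping the unit dominates.
Player 2 and Player 3 clear that bar, contributing 27 each; the remaining 2 contribute 0. Total contributed: 54.
The group account pays out 3.7 × 54 = 199.80 in total (split across the unequal shares, but the aggregate is all that matters for the group sum).
The 2 free-riders keep 27 each, adding 54. Group total = 54 + 199.80 = 253.80.

253.80 tokens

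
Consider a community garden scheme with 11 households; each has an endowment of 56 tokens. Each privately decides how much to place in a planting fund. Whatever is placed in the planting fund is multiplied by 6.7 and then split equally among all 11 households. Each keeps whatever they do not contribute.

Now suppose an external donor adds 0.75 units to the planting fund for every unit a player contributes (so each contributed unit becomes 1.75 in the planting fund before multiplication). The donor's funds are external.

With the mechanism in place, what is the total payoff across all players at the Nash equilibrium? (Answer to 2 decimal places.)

7222.60 tokens

Under the mechanism each unit contributed yields 6.7 × 1.75 / 11 = 1.0659 back to its contributor per unit of net cost, which exceeds 1, making full contribution the dominant choice for everyone.
So the Nash equilibrium is full contribution by all 11; the group earns 6.7 × 1.75 × 616 = 7222.60.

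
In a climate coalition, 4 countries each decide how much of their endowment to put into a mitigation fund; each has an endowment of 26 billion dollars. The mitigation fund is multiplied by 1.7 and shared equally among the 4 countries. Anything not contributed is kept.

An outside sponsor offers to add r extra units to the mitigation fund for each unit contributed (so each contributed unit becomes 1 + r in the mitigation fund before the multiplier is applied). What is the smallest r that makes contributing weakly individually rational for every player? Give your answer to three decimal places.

1.353

With matching at rate r, one contributed unit becomes (1 + r) in the mitigation fund and returns 1.7 × (1 + r) / 4 to the contributor.
Setting this equal to 1: 1 + r = 4/1.7 = 2.3529.
So the minimum matching rate is r = 2.3529 − 1 = 1.353.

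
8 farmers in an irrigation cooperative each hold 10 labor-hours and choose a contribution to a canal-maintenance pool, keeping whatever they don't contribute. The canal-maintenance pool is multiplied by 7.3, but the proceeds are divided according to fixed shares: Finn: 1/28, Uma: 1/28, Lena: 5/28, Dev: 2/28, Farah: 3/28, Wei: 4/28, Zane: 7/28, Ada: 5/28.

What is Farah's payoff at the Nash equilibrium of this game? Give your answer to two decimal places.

41.29 labor-hours

For player j, contributing a unit is worthwhile iff 7.3 × (j's share) ≥ 1, i.e. iff j's share is at least 0.1370.
The shares above 0.1370 belong to Lena, Wei, Zane and Ada, contributing 10 each; the remaining 4 contribute 0. Total contributed: 40.
Farah keeps 10 and receives 7.3 × 40 × 3/28 = 31.29 from the canal-maintenance pool, for a payoff of 41.29.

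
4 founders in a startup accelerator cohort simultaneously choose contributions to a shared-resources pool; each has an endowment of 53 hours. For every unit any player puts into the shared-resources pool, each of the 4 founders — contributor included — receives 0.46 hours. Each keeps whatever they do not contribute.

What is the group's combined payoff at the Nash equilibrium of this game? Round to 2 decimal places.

The private return per contributed unit is 0.46 < 1, so contributing 0 is dominant for every player. At the Nash equilibrium everyone keeps their 53, and the group total is 4 × 53 = 212.

212.00 hours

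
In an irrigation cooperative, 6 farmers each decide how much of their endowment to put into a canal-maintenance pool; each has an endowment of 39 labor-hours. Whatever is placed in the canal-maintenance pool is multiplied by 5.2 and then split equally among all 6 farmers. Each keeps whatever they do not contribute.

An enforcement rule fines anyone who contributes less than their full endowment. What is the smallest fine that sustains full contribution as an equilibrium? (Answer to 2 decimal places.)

Given the others contribute fully, the best deviation is to contribute 0 (any partial contribution still incurs the fine and gives up units whose private return 0.8667 is below 1).
Deviating from 39 to 0 saves 39 labor-hours but forfeits the deviator's share of the drop in the canal-maintenance pool: 5.2/6 × 39 = 33.80.
So the deviation gain is 39 − 33.80 = 5.20, and the fine must be at least 5.20 labor-hours to wipe it out.

5.20 labor-hours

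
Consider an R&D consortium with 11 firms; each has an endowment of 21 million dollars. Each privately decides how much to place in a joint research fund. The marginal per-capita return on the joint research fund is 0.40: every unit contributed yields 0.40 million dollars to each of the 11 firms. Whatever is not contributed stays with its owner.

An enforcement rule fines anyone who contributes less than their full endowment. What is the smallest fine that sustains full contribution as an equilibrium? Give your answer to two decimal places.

12.60 million dollars

Given the others contribute fully, the best deviation is to contribute 0 (any partial contribution still incurs the fine and gives up units whose private return 0.40 is below 1).
Deviating from 21 to 0 saves 21 million dollars but forfeits the deviator's share of the drop in the joint research fund: 0.40 × 21 = 8.40.
So the deviation gain is 21 − 8.40 = 12.60, and the fine must be at least 12.60 million dollars to wipe it out.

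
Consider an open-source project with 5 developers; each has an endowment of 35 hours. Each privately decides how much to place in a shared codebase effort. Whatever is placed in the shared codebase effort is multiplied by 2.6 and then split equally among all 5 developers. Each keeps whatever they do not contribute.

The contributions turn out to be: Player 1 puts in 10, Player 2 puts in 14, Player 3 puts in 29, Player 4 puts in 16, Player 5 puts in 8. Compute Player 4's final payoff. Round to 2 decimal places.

Total contributed: 10 + 14 + 29 + 16 + 8 = 77.
Each receives 2.6 × 77 / 5 = 40.04 from the shared codebase effort.
Player 4 keeps 35 − 16 = 19, so Player 4's payoff is 19 + 40.04 = 59.04.

59.04 hours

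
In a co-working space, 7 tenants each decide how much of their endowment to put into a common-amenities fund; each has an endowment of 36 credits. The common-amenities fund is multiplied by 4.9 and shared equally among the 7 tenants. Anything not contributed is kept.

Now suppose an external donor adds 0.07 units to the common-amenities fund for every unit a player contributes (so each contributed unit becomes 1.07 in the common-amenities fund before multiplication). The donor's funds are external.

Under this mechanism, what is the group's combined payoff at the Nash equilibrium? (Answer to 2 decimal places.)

With the mechanism, a contributed unit returns 4.9 × 1.07 / 7 = 0.7490 per unit of net cost — still below 1 — so contributing 0 remains dominant for every player.
At the Nash equilibrium no one contributes; group total payoff = 7 × 36 = 252.

252.00 credits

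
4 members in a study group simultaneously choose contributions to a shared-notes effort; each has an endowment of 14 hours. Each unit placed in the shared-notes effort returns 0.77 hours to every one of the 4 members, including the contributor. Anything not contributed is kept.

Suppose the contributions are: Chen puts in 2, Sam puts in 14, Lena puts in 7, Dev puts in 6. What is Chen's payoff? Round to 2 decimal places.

34.33 hours

Total contributed: 2 + 14 + 7 + 6 = 29.
Each receives 0.77 × 29 = 22.33 from the shared-notes effort.
Chen keeps 14 − 2 = 12, so Chen's payoff is 12 + 22.33 = 34.33.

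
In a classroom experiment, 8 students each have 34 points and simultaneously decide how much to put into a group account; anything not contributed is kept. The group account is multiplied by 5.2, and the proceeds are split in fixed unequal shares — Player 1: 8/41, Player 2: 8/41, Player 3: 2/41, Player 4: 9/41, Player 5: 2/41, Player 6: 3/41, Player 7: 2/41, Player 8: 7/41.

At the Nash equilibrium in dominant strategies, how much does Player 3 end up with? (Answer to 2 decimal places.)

59.87 points

Player j's private return per contributed unit is 5.2 × (j's share). Contributing is weakly dominant for j when that share is at least 1/5.2 = 0.1923, and contributing 0 is dominant otherwise.
Player 1, Player 2 and Player 4 are above the threshold, contributing 34 each; the remaining 5 contribute 0. Total contributed: 102.
Player 3 keeps 34 and receives 5.2 × 102 × 2/41 = 25.87 from the group account, for a payoff of 59.87.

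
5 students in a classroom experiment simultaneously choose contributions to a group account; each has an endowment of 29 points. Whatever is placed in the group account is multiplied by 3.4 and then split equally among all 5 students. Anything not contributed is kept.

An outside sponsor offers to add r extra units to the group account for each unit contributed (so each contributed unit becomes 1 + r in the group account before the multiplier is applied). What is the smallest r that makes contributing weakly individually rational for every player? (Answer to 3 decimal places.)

With matching at rate r, one contributed unit becomes (1 + r) in the group account and returns 3.4 × (1 + r) / 5 to the contributor.
Setting this equal to 1: 1 + r = 5/3.4 = 1.4706.
So the minimum matching rate is r = 1.4706 − 1 = 0.471.

0.471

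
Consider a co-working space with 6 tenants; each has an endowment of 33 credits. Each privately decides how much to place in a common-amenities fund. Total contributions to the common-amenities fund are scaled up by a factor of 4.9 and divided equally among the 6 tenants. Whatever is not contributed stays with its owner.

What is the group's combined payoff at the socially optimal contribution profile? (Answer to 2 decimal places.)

970.20 credits

Each contributed unit returns 4.900 to the group as a whole (0.8167 to each of 6 players), which exceeds 1, so the social optimum is full contribution: group total = 4.900 × 198 = 970.20.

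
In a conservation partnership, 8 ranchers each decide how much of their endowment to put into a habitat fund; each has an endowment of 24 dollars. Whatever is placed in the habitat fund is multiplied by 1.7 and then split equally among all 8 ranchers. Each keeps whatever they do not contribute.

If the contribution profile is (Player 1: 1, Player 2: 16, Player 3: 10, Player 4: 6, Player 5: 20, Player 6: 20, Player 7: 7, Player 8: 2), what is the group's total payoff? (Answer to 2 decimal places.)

Total contributed: 1 + 16 + 10 + 6 + 20 + 20 + 7 + 2 = 82; total kept: 8 × 24 − 82 = 110.
The habitat fund pays out 1.7 × 82 = 139.40 in aggregate.
Group total = 110 + 139.40 = 249.40.

249.40 dollars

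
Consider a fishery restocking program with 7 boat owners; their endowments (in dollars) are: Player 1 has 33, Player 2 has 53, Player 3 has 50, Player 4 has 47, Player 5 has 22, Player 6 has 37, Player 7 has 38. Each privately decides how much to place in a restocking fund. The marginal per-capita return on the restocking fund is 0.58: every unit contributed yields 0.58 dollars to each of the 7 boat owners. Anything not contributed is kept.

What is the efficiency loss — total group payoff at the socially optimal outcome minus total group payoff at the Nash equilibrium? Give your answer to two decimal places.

856.80 dollars

The private return per contributed unit is 0.58 < 1 for everyone, so the Nash equilibrium is zero contribution and the group total is Σ E_j = 33 + 53 + 50 + 47 + 22 + 37 + 38 = 280.
Each contributed unit returns 4.060 to the group, so the social optimum is full contribution by everyone: group total = 4.060 × 280 = 1136.80.
Efficiency loss = (4.060 − 1) × 280 = 856.80.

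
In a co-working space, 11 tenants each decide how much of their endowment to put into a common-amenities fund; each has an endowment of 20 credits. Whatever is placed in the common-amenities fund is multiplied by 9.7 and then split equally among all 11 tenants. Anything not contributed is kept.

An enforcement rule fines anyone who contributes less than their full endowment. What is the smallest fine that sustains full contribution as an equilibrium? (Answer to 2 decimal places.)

Given the others contribute fully, the best deviation is to contribute 0 (any partial contribution still incurs the fine and gives up units whose private return 0.8818 is below 1).
Deviating from 20 to 0 saves 20 credits but forfeits the deviator's share of the drop in the common-amenities fund: 9.7/11 × 20 = 17.64.
So the deviation gain is 20 − 17.64 = 2.36, and the fine must be at least 2.36 credits to wipe it out.

2.36 credits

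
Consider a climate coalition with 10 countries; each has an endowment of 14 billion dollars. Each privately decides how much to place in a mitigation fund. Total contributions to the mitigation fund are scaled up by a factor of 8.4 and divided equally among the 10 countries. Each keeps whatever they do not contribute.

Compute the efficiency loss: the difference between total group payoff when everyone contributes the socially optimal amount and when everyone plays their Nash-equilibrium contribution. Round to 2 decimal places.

Each contributed unit returns 8.4/10 = 0.8400 to its contributor — below 1 — so contributing 0 is dominant for every player. At the Nash equilibrium everyone keeps their 14, and the group total is 10 × 14 = 140.
Each contributed unit returns 8.400 to the group as a whole (0.8400 to each of 10 players), which exceeds 1, so the social optimum is full contribution: group total = 8.400 × 140 = 1176.00.
Efficiency loss = 1176.00 − 140 = 1036.00.

1036.00 billion dollars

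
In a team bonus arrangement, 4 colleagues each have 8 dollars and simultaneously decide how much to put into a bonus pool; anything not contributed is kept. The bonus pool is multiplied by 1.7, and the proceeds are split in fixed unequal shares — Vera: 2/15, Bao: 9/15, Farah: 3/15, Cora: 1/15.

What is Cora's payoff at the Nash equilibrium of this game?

Player j's private return per contributed unit is 1.7 × (j's share). Contributing is weakly dominant for j when that share is at least 1/1.7 = 0.5882, and contributing 0 is dominant otherwise.
Only Bao (9/15) clears that bar, contributing 8; the remaining 3 contribute 0. Total contributed: 8.
Cora keeps 8 and receives 1.7 × 8 × 1/15 = 0.91 from the bonus pool, for a payoff of 8.91.

8.91 dollars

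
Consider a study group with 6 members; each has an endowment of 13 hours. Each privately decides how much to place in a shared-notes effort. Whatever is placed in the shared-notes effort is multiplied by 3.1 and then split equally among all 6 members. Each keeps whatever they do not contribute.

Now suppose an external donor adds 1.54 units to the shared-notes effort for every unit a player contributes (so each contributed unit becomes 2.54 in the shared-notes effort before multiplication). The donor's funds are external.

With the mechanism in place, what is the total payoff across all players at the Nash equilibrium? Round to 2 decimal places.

614.17 hours

The effective private return per unit is now 3.1 × 2.54 / 6 = 1.3123 > 1, so every player's dominant strategy flips to full contribution.
At the Nash equilibrium everyone contributes 13. Group total payoff = 3.1 × 2.54 × 78 = 614.17.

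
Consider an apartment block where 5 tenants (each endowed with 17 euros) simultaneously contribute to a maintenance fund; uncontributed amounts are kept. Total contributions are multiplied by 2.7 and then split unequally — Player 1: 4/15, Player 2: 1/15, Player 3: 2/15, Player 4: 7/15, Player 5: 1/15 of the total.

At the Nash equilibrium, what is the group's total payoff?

113.90 euros

Each unit j contributes comes back to j as 2.7 × (j's share), so j prefers to contribute only if that share exceeds 1/2.7 = 0.3704; otherwise keeping the unit dominates.
Player 4 alone (share 7/15) is above the threshold, contributing 17; the remaining 4 contribute 0. Total contributed: 17.
The maintenance fund pays out 2.7 × 17 = 45.90 in total (split across the unequal shares, but the aggregate is all that matters for the group sum).
The 4 free-riders keep 17 each, adding 68. Group total = 68 + 45.90 = 113.90.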